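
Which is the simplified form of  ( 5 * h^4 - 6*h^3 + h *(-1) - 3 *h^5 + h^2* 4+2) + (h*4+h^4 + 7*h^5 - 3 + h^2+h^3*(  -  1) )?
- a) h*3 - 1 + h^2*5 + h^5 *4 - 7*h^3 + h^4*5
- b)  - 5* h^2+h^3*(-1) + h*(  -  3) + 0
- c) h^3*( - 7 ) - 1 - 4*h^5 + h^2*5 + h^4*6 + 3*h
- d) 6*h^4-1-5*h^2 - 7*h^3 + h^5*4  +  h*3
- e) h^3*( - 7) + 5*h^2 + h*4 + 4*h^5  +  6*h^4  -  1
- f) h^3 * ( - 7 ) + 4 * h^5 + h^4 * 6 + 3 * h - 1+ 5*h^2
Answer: f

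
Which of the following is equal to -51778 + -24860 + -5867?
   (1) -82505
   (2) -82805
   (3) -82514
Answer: 1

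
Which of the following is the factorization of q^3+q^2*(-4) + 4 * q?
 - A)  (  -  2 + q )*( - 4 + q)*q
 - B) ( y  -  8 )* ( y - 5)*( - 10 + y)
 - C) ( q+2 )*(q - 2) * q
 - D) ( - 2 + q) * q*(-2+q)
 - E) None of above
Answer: D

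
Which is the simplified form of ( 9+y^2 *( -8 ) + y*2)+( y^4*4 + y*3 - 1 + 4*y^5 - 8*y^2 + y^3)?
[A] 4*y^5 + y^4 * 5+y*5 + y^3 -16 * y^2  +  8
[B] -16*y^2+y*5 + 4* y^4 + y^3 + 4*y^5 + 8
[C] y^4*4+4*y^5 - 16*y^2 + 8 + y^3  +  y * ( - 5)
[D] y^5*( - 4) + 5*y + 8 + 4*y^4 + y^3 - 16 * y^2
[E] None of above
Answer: B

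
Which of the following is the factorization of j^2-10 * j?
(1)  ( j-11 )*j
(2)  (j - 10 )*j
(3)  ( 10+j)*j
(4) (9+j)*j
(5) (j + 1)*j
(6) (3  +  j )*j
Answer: 2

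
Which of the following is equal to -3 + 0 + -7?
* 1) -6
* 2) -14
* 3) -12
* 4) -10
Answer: 4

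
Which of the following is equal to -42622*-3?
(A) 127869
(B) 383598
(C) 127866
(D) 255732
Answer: C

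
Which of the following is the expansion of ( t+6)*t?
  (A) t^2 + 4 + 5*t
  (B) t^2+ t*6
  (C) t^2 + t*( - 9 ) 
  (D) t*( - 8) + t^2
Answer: B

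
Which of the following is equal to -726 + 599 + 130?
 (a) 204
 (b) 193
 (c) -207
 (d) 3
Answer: d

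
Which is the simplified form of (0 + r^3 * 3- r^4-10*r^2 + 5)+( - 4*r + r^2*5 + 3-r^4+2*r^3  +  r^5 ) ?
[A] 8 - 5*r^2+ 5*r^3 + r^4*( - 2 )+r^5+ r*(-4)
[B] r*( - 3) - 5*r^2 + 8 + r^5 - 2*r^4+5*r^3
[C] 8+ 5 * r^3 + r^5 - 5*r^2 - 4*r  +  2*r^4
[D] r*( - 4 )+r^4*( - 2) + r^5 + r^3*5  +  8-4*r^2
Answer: A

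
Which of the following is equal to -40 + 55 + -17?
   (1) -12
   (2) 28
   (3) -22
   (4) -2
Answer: 4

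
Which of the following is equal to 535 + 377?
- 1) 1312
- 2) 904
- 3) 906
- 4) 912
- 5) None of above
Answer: 4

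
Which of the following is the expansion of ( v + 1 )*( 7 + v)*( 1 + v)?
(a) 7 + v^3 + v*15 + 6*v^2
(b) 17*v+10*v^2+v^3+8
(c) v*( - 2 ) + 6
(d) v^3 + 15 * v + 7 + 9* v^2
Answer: d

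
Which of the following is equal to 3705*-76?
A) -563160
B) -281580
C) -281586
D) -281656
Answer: B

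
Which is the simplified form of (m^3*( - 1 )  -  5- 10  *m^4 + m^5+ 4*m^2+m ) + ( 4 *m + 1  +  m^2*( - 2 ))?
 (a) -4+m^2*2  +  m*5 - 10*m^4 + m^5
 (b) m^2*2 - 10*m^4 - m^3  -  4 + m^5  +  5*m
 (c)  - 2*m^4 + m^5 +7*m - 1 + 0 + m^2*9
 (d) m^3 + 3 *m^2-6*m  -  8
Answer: b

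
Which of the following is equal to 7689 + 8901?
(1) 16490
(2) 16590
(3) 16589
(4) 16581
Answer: 2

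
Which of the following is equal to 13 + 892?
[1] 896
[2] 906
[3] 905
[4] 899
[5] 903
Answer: 3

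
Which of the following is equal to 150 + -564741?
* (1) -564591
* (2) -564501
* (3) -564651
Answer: 1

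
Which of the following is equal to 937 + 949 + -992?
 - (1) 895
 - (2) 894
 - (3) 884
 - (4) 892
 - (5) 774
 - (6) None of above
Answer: 2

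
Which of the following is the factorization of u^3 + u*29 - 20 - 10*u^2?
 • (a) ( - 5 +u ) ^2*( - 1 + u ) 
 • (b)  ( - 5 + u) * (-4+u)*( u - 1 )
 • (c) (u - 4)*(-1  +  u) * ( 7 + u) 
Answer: b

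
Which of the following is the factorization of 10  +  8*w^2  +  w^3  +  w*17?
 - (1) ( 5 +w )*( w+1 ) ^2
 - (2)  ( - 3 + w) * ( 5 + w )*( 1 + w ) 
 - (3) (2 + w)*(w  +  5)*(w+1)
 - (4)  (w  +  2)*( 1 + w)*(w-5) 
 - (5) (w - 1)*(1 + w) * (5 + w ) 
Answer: 3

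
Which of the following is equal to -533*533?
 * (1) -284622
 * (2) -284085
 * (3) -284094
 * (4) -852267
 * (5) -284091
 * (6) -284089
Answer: 6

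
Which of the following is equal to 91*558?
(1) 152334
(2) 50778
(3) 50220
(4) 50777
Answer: 2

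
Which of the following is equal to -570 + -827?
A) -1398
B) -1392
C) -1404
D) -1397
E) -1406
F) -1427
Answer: D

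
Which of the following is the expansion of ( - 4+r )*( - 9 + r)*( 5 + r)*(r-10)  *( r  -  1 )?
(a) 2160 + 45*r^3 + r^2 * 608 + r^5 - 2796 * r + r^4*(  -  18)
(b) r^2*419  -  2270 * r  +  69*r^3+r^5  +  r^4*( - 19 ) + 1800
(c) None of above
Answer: b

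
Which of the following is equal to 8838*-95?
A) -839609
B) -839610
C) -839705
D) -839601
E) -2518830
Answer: B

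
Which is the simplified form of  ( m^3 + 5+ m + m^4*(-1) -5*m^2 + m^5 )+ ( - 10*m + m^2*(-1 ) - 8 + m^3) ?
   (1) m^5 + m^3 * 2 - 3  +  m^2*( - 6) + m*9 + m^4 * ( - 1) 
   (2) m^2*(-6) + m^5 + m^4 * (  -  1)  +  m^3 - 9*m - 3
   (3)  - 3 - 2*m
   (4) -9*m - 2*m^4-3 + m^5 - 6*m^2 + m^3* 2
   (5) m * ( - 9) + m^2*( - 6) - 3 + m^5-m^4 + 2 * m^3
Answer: 5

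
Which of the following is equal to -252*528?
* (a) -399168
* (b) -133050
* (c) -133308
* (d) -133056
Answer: d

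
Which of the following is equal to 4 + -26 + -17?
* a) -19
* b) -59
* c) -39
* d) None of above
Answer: c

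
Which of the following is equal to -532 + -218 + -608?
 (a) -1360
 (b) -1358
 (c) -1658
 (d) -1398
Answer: b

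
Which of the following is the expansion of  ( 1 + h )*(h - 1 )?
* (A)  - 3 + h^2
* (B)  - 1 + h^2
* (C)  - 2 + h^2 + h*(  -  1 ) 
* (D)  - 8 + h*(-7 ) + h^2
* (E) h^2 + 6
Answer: B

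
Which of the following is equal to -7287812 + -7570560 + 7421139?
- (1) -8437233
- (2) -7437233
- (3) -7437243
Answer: 2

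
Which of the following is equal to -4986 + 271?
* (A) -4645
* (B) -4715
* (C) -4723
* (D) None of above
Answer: B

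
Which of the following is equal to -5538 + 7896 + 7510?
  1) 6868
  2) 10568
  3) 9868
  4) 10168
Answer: 3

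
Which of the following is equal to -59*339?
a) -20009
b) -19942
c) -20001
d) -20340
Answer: c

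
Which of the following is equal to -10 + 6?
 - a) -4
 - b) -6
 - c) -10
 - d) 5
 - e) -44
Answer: a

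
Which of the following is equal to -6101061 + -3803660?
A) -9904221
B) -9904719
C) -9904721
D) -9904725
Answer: C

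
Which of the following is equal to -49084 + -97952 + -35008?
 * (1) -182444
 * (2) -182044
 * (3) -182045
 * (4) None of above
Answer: 2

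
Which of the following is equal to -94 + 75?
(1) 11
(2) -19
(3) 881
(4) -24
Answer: 2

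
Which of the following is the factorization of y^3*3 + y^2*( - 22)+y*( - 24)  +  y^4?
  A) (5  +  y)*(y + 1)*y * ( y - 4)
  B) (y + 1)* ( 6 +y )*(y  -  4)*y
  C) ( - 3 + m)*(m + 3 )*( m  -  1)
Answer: B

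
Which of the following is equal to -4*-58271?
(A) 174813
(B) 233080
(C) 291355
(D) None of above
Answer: D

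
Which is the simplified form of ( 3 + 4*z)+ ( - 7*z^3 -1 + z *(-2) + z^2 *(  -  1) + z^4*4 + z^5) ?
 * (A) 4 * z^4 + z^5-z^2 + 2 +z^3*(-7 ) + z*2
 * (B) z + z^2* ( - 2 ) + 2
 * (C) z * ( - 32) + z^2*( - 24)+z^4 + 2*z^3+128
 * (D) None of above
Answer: A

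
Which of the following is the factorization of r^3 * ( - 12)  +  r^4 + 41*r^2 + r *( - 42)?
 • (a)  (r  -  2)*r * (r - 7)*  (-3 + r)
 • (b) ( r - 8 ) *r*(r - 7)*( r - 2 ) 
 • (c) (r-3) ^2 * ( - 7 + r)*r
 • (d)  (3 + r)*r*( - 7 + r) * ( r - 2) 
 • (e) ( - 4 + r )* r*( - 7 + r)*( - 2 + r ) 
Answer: a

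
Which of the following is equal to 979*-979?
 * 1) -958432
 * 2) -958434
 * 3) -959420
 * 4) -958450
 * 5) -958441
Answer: 5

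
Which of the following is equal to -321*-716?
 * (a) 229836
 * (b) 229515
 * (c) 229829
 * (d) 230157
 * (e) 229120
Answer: a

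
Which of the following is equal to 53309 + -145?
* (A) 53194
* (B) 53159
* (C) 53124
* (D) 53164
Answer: D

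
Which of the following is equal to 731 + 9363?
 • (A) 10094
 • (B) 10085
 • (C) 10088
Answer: A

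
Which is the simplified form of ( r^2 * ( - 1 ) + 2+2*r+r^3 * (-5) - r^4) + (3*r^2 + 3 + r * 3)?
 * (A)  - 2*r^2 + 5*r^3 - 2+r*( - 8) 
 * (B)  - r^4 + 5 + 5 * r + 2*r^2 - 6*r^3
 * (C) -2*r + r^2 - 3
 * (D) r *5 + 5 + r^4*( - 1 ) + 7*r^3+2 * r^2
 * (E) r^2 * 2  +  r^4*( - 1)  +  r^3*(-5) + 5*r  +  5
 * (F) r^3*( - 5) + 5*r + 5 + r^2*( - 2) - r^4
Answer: E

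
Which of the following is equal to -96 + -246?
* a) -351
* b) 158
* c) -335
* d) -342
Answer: d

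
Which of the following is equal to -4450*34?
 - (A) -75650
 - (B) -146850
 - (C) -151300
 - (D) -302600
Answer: C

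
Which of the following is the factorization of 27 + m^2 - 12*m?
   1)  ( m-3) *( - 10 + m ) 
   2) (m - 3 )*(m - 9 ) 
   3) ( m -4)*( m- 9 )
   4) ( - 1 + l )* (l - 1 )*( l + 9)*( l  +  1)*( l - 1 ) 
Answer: 2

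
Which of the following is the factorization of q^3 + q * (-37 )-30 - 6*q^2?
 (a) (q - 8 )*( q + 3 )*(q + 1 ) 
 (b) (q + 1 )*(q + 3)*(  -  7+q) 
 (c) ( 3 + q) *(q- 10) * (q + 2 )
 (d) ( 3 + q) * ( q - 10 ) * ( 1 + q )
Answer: d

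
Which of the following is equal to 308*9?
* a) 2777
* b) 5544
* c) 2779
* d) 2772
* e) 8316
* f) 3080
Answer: d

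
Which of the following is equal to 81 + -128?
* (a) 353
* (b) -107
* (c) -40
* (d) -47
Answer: d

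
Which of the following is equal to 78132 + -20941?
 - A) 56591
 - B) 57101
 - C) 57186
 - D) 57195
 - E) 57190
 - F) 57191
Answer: F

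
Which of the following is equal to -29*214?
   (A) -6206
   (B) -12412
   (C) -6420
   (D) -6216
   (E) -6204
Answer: A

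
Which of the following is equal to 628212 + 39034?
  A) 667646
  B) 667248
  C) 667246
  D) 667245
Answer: C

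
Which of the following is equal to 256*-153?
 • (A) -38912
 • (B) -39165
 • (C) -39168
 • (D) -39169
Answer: C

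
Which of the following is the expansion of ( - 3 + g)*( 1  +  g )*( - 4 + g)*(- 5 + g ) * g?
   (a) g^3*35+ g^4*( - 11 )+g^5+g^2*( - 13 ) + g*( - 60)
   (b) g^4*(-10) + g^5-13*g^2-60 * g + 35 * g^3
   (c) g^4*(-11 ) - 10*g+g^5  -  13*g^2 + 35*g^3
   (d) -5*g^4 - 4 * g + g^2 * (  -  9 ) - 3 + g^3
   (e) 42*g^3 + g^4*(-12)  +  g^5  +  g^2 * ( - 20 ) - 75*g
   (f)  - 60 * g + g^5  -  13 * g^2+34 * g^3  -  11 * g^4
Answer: a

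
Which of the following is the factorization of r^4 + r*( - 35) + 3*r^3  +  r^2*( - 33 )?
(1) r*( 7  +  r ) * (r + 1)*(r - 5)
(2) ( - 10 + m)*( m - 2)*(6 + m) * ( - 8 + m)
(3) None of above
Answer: 1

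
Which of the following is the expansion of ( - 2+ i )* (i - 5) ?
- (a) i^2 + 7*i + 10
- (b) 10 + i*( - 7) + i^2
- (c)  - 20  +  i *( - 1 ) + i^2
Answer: b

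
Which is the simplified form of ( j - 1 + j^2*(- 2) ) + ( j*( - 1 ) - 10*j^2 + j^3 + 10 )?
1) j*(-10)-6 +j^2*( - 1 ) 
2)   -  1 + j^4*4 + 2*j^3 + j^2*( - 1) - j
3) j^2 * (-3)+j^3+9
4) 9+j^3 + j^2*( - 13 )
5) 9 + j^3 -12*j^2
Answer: 5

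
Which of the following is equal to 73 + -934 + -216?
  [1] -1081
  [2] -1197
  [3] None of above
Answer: 3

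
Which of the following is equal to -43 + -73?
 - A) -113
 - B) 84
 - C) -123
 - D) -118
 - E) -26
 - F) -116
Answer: F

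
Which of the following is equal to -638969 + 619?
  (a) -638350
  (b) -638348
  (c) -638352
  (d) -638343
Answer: a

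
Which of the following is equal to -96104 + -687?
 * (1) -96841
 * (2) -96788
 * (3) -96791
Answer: 3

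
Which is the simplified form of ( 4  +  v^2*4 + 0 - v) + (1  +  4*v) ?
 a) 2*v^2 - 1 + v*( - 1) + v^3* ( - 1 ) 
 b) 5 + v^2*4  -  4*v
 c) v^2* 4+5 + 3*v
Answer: c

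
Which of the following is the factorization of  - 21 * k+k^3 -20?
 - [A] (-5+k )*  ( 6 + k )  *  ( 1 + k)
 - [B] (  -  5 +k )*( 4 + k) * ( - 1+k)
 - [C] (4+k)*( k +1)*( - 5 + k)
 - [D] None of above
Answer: C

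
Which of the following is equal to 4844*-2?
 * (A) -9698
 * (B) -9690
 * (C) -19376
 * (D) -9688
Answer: D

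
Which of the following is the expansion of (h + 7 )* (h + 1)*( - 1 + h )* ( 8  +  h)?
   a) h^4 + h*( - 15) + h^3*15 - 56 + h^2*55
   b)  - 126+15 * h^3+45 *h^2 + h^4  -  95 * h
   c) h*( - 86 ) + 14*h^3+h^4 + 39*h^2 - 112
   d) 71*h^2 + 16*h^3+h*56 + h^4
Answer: a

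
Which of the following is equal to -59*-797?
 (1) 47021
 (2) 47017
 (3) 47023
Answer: 3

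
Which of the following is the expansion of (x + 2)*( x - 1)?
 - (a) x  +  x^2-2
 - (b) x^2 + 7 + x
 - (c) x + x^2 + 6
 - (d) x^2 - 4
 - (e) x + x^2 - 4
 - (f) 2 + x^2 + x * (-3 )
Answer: a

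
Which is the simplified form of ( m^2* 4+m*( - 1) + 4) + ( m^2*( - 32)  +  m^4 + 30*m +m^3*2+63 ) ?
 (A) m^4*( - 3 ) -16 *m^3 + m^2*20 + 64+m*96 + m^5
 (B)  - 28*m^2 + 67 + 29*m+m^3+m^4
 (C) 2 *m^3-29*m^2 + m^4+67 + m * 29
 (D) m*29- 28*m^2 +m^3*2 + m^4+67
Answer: D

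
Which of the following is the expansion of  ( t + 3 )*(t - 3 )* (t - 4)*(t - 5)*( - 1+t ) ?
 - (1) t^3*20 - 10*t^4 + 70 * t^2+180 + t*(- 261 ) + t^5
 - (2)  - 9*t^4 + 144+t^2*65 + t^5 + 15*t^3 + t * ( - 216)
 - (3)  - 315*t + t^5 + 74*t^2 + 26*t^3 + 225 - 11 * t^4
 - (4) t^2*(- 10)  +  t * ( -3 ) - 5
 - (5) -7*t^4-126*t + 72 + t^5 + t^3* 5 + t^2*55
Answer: 1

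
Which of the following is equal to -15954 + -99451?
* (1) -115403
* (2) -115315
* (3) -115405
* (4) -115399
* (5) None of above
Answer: 3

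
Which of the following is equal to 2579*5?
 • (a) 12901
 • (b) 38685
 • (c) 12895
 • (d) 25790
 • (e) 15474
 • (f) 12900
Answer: c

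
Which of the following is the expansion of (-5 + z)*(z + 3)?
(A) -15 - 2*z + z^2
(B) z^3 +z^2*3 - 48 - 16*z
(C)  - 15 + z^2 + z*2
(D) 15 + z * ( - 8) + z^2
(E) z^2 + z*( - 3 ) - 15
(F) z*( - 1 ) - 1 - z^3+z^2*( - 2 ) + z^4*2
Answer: A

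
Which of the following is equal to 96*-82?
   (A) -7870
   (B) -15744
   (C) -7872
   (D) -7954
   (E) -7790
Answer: C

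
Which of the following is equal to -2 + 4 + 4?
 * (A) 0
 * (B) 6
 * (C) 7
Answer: B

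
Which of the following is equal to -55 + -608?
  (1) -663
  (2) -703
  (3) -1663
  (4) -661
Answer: 1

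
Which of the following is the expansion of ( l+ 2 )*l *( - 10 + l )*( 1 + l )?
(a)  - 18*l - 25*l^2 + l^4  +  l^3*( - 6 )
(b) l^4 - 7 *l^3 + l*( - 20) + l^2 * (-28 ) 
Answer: b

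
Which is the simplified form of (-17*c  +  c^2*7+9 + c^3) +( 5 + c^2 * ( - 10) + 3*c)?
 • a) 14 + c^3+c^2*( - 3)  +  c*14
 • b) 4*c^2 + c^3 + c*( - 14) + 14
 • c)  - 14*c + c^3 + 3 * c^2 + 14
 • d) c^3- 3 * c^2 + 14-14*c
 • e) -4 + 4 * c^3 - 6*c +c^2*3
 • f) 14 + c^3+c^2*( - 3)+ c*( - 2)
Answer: d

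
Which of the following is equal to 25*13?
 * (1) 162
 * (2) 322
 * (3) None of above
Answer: 3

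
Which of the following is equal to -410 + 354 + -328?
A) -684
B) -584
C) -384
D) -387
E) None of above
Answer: C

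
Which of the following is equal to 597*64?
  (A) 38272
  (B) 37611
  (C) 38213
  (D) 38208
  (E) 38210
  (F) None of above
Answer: D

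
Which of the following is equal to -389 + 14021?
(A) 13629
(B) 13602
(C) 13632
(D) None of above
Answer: C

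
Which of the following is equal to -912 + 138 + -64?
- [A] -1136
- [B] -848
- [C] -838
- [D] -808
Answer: C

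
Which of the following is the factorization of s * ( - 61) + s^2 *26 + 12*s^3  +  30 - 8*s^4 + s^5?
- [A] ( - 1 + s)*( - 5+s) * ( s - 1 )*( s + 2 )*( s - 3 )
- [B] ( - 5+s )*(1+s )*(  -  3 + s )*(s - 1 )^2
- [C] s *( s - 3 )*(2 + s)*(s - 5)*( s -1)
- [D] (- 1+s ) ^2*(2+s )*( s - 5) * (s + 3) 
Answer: A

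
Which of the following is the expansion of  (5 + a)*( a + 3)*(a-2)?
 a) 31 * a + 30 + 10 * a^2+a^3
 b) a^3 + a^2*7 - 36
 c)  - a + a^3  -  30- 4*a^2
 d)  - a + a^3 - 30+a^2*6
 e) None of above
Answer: d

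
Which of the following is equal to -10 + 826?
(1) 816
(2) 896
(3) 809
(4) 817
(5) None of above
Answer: 1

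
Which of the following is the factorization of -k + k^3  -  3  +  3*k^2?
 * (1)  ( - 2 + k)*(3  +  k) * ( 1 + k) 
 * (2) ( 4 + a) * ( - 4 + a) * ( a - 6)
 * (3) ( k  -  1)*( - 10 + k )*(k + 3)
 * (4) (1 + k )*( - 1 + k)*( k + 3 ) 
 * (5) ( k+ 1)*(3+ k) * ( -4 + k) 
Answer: 4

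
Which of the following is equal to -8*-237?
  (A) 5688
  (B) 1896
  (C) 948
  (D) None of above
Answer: B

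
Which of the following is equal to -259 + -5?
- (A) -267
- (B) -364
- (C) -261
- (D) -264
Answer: D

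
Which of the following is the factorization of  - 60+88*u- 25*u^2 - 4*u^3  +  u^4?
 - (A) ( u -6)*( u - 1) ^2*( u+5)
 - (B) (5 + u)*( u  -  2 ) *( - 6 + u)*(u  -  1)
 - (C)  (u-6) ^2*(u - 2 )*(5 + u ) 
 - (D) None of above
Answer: B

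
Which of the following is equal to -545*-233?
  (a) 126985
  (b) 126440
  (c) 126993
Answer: a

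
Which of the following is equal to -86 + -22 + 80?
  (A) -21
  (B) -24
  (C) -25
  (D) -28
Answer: D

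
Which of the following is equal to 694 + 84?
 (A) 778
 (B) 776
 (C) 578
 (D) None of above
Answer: A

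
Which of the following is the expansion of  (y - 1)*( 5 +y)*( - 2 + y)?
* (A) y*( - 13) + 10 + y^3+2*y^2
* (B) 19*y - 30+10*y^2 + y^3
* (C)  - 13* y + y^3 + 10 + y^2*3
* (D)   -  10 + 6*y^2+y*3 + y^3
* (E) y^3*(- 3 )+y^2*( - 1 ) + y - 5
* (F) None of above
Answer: A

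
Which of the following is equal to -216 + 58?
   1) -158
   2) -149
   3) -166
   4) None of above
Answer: 1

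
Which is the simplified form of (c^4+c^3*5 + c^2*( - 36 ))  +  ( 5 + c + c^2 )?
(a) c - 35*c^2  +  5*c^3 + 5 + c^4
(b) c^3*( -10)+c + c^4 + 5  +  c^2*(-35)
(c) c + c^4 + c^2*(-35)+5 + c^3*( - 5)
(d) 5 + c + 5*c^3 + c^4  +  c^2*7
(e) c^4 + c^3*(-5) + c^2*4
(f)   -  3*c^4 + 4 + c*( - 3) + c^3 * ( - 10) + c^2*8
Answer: a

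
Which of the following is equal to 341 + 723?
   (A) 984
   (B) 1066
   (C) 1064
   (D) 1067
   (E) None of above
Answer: C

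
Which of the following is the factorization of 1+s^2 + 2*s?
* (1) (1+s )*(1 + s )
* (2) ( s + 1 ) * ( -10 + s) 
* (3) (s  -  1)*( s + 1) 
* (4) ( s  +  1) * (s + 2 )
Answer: 1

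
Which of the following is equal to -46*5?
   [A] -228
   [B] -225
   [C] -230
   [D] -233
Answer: C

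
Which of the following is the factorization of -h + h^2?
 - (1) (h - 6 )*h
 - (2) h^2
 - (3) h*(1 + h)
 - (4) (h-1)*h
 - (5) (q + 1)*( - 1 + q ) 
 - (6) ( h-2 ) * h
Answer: 4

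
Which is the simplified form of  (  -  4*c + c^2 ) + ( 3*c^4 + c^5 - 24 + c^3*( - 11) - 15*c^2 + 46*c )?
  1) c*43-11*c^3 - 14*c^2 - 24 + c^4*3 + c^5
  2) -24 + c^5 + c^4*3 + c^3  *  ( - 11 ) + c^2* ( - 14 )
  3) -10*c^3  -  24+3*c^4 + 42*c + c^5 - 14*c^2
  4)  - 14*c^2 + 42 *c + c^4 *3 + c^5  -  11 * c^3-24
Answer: 4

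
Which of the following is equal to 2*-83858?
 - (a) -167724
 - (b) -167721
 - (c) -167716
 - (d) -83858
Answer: c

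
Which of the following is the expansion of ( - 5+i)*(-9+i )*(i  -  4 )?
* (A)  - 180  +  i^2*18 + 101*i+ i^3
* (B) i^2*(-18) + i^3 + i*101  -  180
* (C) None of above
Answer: B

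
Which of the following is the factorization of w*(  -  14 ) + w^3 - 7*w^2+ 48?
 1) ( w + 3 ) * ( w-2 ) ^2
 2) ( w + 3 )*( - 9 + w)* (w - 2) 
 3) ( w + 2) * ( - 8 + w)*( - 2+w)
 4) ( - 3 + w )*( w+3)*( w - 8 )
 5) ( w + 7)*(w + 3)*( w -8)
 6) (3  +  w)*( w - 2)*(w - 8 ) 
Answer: 6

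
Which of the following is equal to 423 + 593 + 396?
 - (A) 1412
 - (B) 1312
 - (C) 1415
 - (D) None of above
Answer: A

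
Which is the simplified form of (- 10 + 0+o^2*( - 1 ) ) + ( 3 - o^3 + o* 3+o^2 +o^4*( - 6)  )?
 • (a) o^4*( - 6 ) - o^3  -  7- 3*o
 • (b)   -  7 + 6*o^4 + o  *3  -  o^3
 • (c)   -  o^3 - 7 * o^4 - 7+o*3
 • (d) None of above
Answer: d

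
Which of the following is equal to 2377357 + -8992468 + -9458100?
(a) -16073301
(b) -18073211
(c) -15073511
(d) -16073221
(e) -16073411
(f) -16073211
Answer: f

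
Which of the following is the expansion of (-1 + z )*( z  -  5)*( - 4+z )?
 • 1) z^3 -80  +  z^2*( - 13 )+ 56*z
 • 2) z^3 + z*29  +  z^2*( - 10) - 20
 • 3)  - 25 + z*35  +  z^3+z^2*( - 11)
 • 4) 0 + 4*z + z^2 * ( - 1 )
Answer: 2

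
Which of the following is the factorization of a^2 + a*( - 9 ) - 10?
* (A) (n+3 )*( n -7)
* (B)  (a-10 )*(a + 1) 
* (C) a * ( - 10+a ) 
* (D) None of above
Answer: B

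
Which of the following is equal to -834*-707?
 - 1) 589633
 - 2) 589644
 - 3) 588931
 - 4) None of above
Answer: 4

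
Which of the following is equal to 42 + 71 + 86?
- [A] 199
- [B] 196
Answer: A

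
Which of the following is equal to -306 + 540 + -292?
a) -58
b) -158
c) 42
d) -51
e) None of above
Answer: a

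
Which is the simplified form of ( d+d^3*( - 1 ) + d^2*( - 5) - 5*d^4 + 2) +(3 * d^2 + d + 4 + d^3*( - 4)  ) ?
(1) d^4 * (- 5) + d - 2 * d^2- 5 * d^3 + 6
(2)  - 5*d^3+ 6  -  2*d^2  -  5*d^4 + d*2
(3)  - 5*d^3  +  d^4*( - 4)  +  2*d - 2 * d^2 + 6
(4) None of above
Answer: 2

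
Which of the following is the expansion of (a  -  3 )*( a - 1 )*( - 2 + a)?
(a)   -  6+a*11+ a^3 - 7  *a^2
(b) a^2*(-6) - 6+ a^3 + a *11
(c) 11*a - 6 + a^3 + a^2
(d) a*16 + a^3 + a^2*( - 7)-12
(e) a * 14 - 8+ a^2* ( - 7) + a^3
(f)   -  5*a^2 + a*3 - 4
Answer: b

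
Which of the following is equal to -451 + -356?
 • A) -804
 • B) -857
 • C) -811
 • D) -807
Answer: D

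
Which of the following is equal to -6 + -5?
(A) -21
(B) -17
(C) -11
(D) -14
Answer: C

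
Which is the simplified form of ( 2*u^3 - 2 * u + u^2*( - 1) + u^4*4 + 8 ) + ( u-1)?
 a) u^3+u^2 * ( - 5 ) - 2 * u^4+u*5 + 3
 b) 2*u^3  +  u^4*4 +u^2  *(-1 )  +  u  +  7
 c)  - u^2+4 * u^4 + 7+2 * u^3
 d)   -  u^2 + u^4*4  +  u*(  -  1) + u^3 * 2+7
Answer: d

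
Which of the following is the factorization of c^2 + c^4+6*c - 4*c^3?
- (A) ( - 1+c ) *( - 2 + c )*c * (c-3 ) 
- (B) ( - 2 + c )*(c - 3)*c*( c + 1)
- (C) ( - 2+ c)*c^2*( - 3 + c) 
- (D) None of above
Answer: B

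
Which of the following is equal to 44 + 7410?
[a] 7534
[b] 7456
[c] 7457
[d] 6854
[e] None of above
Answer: e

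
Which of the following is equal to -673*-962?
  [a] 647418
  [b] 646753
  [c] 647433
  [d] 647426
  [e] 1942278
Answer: d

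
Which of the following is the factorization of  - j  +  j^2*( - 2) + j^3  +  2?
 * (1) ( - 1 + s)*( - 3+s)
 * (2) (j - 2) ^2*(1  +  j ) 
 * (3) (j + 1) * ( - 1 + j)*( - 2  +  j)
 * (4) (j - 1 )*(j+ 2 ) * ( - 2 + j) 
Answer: 3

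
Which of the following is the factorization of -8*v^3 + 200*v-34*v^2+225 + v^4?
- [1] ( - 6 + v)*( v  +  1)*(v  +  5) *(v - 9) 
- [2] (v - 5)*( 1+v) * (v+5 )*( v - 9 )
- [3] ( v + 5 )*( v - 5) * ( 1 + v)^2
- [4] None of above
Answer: 2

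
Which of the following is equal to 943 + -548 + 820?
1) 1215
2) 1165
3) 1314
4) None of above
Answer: 1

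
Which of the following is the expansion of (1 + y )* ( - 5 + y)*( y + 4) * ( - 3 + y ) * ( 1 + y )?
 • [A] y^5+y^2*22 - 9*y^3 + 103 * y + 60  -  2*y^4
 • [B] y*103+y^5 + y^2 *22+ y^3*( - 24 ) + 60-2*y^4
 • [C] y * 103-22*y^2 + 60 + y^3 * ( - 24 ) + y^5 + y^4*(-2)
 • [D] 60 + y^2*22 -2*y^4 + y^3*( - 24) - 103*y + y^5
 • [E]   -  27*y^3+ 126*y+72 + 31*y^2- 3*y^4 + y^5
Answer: B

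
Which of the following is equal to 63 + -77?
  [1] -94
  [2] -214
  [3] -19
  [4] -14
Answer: 4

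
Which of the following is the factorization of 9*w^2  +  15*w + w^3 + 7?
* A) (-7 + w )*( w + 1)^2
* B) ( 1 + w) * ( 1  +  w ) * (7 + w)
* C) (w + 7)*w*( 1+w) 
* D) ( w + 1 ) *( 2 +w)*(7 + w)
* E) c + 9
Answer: B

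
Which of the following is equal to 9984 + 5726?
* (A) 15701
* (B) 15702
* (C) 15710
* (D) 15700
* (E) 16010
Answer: C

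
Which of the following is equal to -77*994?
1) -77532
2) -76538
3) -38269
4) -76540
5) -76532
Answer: 2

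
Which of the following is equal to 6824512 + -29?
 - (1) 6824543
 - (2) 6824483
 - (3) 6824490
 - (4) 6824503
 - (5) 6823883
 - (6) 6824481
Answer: 2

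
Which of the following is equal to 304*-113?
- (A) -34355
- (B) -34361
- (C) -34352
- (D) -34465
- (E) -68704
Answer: C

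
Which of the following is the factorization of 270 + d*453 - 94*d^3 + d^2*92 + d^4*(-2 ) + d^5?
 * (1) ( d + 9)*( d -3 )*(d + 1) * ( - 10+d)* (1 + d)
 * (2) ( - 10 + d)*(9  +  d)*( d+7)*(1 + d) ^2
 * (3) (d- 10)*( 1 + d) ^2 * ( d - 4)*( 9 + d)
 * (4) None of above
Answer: 1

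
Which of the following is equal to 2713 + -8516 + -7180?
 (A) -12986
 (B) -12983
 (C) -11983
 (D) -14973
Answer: B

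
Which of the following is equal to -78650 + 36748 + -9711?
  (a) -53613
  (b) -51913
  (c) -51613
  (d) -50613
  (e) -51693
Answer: c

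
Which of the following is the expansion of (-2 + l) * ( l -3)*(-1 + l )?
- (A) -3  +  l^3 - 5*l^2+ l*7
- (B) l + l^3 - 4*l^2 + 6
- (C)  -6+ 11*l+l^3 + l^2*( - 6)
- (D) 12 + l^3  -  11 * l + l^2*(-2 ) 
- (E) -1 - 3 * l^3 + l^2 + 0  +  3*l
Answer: C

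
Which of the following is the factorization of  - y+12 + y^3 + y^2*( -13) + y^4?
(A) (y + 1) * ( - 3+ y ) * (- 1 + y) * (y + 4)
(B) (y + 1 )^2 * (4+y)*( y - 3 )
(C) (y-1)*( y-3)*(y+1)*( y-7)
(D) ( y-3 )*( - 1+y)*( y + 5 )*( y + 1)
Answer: A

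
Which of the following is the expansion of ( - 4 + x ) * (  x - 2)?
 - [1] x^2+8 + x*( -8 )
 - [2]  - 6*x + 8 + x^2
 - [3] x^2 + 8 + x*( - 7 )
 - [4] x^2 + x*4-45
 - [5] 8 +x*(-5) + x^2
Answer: 2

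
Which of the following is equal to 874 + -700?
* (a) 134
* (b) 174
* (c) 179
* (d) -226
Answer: b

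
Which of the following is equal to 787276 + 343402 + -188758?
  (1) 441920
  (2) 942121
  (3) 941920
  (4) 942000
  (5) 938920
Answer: 3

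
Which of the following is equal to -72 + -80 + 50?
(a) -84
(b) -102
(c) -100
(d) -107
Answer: b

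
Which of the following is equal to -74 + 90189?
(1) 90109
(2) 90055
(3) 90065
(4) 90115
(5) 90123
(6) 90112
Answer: 4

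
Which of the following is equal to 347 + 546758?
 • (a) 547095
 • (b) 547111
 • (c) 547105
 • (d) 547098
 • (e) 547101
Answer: c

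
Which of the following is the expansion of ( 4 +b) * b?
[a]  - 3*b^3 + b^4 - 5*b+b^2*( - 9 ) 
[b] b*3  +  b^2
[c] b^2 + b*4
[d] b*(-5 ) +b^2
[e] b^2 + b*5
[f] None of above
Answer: c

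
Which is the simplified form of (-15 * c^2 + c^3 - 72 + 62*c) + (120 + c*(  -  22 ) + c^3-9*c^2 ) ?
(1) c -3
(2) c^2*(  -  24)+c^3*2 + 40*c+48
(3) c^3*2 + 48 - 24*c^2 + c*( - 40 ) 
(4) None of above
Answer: 2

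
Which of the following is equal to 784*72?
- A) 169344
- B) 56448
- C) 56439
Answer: B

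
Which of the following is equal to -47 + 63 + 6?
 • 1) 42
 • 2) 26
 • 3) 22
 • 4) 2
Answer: 3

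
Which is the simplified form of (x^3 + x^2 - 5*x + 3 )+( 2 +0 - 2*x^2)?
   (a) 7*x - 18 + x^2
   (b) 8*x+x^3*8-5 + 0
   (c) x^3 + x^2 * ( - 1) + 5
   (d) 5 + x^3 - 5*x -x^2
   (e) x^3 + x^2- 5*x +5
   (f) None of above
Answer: d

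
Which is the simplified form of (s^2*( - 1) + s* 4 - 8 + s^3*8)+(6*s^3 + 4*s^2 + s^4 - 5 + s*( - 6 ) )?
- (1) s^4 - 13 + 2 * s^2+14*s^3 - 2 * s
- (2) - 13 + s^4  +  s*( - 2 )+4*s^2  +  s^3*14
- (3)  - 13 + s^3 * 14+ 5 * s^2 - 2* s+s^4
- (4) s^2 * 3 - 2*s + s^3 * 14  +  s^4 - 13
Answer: 4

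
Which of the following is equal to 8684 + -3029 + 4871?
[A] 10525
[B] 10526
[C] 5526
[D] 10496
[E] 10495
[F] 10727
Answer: B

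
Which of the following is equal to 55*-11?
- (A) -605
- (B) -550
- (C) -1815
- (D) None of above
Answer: A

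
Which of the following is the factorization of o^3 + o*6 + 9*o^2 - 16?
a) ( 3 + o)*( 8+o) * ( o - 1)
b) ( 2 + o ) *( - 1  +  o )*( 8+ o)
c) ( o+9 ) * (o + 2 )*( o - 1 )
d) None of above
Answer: b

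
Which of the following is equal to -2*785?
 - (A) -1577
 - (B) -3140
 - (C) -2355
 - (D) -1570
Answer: D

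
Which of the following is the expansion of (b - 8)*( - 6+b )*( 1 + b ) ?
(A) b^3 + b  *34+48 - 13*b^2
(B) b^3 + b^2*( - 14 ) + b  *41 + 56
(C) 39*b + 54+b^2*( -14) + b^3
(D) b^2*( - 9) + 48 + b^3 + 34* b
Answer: A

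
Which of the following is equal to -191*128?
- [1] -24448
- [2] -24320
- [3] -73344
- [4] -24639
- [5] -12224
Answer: 1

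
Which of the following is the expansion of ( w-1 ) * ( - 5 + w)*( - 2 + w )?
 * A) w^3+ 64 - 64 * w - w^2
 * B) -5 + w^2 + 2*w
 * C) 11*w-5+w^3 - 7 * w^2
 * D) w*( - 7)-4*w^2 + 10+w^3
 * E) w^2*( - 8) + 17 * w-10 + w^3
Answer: E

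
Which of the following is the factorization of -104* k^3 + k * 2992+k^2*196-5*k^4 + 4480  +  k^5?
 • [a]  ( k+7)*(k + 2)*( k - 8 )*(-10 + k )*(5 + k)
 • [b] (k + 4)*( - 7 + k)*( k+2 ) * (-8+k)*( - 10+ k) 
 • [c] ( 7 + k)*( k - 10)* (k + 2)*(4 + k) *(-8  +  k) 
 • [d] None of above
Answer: c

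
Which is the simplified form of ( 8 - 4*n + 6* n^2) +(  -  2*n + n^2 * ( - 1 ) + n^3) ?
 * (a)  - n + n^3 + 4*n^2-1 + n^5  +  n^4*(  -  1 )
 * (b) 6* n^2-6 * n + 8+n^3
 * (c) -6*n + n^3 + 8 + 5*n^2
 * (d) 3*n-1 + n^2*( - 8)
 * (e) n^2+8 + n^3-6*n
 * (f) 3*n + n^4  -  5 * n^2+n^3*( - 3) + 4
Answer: c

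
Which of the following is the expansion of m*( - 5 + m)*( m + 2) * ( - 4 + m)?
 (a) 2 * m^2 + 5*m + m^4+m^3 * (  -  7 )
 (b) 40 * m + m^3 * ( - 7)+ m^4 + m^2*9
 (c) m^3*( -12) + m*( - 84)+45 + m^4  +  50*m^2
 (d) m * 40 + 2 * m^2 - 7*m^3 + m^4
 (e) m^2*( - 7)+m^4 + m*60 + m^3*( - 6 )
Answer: d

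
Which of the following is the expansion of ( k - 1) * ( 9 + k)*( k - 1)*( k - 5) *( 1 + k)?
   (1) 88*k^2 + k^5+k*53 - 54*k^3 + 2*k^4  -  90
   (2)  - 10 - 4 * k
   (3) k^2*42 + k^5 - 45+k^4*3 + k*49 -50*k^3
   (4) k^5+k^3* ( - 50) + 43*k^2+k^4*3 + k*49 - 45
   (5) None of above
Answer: 3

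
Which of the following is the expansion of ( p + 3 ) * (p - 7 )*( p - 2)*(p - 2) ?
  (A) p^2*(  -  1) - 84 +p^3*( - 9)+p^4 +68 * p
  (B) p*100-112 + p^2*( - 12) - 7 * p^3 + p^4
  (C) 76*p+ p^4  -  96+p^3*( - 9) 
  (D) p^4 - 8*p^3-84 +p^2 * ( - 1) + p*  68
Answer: D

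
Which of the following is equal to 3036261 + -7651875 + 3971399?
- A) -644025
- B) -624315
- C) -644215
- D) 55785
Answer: C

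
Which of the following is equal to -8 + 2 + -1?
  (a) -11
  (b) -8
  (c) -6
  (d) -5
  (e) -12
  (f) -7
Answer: f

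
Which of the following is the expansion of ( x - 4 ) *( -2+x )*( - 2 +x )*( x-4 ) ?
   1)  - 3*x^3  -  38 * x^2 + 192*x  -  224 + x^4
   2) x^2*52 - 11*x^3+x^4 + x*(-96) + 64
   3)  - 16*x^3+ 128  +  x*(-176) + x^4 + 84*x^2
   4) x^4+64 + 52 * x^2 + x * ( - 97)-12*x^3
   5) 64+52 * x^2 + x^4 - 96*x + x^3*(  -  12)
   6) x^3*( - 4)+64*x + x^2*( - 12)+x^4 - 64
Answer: 5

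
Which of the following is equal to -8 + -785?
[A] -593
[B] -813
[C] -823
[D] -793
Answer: D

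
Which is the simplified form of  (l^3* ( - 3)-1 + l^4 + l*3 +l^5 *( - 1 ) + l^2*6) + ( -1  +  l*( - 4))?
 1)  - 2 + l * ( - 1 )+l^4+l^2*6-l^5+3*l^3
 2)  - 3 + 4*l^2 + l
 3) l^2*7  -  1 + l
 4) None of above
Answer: 4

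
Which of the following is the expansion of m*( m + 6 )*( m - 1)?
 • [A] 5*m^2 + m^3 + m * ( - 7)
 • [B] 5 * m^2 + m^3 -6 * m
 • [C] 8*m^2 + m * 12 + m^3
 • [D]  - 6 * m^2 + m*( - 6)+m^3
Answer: B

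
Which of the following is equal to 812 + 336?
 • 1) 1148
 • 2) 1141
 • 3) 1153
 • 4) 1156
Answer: 1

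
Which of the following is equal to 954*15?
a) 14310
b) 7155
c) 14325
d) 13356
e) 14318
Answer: a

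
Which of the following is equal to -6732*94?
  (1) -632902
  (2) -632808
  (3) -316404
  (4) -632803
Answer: 2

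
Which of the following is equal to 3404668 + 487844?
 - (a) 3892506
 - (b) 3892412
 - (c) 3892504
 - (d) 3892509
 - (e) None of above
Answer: e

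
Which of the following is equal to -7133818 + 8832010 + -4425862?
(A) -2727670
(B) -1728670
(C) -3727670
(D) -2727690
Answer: A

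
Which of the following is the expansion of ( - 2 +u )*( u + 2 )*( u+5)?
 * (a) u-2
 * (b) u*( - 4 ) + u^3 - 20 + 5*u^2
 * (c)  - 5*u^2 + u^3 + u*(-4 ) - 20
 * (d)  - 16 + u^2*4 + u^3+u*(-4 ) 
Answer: b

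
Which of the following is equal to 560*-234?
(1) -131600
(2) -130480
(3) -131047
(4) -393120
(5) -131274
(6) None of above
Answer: 6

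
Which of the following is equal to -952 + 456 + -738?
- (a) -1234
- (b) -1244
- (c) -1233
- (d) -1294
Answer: a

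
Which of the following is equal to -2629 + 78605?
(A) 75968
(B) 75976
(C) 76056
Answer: B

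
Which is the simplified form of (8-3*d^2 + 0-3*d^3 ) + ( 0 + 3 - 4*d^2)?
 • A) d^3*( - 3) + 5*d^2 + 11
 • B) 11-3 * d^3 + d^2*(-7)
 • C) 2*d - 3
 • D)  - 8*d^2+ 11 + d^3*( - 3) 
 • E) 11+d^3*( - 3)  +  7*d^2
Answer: B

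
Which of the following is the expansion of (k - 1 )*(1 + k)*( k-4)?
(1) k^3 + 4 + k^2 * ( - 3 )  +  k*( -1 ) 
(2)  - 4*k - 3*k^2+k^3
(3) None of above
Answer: 3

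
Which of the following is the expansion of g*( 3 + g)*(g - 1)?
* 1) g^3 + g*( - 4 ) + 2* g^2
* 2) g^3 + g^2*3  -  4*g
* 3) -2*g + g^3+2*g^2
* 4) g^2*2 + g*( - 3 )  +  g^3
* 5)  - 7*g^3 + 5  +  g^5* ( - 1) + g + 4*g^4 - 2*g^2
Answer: 4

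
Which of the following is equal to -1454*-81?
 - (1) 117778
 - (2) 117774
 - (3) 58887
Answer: 2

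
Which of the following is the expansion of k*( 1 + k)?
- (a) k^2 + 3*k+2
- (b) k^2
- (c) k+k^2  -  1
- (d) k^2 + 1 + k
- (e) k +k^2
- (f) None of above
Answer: e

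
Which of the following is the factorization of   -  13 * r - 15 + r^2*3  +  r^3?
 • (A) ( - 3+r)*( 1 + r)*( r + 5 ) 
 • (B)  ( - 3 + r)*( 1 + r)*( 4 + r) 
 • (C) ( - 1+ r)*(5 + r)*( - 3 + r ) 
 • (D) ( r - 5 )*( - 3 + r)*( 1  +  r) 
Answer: A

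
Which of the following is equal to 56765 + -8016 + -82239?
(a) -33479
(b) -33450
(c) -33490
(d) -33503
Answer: c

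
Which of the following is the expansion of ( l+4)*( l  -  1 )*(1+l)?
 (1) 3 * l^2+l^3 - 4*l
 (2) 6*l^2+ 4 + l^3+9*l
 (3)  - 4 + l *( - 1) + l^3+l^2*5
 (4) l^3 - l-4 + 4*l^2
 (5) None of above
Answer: 4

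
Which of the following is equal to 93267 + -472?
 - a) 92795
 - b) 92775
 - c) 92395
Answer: a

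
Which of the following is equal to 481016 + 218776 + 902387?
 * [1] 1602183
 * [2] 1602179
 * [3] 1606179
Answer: 2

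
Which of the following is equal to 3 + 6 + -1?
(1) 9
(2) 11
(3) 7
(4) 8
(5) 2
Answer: 4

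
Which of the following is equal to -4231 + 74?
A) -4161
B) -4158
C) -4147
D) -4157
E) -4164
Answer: D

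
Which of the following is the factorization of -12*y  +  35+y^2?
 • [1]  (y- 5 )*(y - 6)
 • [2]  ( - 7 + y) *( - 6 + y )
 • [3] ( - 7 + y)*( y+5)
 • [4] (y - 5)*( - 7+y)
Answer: 4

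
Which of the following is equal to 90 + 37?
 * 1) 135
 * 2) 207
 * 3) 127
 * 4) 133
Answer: 3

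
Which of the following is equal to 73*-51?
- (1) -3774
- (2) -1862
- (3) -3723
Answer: 3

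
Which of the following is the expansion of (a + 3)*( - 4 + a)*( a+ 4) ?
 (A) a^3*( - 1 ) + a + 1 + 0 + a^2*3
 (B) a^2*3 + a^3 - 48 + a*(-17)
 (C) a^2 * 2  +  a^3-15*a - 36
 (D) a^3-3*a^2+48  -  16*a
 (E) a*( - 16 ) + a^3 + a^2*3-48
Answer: E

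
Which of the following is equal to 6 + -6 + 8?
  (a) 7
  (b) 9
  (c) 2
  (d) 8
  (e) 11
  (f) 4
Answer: d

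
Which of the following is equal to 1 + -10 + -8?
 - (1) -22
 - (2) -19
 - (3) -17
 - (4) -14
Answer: 3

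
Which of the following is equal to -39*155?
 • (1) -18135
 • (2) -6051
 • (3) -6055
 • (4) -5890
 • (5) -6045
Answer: 5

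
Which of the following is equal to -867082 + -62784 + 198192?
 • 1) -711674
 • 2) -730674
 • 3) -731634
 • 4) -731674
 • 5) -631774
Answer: 4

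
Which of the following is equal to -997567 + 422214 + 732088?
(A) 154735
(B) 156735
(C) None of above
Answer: B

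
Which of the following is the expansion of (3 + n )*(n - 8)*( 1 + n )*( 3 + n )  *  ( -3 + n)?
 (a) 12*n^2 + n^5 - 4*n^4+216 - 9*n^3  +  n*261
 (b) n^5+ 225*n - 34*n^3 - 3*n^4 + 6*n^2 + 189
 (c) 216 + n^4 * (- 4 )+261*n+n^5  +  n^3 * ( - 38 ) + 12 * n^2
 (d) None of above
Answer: c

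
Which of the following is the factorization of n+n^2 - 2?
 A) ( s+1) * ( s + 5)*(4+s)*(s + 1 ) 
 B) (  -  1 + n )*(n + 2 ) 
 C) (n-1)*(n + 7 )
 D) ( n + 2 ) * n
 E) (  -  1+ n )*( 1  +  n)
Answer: B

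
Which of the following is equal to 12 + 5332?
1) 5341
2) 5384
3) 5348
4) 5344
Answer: 4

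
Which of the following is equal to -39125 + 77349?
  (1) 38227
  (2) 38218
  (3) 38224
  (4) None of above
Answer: 3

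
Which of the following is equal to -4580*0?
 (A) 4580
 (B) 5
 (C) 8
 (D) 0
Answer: D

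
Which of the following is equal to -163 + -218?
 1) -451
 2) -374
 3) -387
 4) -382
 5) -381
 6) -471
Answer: 5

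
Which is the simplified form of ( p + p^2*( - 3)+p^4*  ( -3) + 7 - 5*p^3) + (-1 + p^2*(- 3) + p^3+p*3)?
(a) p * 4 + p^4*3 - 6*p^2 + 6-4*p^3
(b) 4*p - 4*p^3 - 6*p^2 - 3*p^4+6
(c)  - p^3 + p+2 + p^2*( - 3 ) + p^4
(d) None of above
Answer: b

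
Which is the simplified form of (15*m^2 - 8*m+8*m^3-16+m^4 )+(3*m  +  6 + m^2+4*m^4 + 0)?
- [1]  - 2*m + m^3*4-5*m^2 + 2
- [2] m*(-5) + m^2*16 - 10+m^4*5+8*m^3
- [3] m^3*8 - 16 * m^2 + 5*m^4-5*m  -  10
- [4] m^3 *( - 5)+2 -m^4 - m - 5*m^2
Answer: 2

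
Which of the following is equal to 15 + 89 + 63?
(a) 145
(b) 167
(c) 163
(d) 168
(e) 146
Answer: b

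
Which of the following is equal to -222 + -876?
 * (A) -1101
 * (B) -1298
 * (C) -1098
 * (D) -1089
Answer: C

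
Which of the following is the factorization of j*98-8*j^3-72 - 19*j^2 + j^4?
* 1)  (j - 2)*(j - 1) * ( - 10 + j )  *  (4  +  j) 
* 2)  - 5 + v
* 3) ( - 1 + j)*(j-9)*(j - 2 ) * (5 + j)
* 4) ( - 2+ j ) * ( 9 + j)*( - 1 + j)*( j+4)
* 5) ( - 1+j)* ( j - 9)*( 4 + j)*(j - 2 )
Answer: 5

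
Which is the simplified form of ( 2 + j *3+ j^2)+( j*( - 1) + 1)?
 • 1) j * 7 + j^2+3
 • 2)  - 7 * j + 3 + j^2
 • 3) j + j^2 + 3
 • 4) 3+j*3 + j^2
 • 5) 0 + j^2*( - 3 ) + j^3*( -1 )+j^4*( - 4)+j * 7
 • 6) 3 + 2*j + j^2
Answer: 6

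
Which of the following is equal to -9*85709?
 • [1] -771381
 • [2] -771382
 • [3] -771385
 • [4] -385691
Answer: 1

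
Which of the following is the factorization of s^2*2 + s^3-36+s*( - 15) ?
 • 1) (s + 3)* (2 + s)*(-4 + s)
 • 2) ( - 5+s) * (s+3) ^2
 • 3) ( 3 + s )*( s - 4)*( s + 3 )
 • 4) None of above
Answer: 3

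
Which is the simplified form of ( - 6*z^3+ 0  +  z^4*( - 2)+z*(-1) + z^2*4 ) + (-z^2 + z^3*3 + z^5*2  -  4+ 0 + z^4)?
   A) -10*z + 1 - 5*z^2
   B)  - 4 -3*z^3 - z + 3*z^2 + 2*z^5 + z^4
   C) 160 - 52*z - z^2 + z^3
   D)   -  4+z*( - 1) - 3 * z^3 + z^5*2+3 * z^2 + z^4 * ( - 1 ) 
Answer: D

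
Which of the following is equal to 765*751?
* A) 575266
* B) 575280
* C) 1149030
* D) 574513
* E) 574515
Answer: E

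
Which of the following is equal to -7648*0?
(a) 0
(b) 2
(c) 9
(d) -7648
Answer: a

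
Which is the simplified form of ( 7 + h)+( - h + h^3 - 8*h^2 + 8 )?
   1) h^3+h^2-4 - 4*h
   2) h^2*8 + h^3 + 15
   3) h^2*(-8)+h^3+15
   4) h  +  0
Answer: 3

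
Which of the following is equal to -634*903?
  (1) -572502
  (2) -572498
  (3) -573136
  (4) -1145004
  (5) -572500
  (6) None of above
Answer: 1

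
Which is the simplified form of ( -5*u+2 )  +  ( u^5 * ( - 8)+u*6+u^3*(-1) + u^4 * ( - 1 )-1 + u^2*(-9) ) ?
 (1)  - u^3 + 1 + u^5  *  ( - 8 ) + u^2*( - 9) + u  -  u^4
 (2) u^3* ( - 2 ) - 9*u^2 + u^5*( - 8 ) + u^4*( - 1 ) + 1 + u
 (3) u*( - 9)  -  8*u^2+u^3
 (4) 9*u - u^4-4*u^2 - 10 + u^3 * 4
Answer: 1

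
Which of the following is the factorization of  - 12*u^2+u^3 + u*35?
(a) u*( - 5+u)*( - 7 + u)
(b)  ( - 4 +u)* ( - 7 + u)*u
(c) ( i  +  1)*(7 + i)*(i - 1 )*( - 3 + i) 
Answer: a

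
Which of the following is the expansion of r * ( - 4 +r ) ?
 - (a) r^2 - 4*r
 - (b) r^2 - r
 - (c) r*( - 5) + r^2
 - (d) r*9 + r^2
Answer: a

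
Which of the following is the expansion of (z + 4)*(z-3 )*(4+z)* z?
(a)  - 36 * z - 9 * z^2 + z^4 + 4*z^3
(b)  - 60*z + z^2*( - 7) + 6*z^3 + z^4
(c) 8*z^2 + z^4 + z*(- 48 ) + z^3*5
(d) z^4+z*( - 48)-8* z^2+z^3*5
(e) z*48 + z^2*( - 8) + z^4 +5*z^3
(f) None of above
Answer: d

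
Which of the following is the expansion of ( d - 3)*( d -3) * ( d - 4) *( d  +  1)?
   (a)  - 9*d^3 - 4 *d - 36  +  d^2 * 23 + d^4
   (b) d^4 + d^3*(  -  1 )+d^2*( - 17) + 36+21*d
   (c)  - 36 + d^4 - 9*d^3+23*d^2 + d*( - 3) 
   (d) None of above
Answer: c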